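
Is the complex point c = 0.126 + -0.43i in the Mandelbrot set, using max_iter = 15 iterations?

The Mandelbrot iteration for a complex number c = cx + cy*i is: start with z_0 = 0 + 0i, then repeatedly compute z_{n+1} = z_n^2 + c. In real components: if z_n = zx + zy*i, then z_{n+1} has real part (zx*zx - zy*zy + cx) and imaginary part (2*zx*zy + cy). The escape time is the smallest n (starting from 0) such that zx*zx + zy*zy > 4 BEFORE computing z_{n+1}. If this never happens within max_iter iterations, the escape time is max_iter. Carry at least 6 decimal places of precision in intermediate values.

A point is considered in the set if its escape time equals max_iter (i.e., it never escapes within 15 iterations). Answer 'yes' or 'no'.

z_0 = 0 + 0i, c = 0.1260 + -0.4300i
Iter 1: z = 0.1260 + -0.4300i, |z|^2 = 0.2008
Iter 2: z = -0.0430 + -0.5384i, |z|^2 = 0.2917
Iter 3: z = -0.1620 + -0.3837i, |z|^2 = 0.1734
Iter 4: z = 0.0050 + -0.3057i, |z|^2 = 0.0935
Iter 5: z = 0.0326 + -0.4331i, |z|^2 = 0.1886
Iter 6: z = -0.0605 + -0.4582i, |z|^2 = 0.2136
Iter 7: z = -0.0803 + -0.3746i, |z|^2 = 0.1467
Iter 8: z = -0.0078 + -0.3698i, |z|^2 = 0.1368
Iter 9: z = -0.0107 + -0.4242i, |z|^2 = 0.1801
Iter 10: z = -0.0538 + -0.4209i, |z|^2 = 0.1801
Iter 11: z = -0.0483 + -0.3847i, |z|^2 = 0.1503
Iter 12: z = -0.0197 + -0.3929i, |z|^2 = 0.1547
Iter 13: z = -0.0280 + -0.4146i, |z|^2 = 0.1726
Iter 14: z = -0.0451 + -0.4068i, |z|^2 = 0.1675
Did not escape in 15 iterations → in set

Answer: yes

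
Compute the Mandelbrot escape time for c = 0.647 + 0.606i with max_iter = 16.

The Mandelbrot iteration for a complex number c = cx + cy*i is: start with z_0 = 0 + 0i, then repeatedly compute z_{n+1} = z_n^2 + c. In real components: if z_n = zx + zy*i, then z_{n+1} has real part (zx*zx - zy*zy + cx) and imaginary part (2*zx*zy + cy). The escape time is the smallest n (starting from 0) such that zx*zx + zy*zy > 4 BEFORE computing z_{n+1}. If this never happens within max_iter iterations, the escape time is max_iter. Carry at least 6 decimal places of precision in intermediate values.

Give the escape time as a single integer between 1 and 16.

z_0 = 0 + 0i, c = 0.6470 + 0.6060i
Iter 1: z = 0.6470 + 0.6060i, |z|^2 = 0.7858
Iter 2: z = 0.6984 + 1.3902i, |z|^2 = 2.4203
Iter 3: z = -0.7978 + 2.5477i, |z|^2 = 7.1273
Escaped at iteration 3

Answer: 3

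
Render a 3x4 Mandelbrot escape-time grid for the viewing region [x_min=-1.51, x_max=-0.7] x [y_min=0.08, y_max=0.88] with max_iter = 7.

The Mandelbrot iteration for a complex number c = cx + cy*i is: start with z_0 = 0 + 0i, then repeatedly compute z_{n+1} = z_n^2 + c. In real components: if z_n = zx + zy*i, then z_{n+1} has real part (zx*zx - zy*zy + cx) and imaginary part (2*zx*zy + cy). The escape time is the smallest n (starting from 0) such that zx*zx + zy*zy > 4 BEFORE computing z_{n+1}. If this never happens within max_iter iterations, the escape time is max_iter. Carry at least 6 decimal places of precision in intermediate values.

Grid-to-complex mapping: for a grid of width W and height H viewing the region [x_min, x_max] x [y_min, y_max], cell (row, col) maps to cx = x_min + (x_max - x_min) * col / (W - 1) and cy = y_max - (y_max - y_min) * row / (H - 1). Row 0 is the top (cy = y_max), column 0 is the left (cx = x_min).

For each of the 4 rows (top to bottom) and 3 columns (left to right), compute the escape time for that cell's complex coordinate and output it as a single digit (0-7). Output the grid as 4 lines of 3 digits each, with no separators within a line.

(row=0, col=0): c = -1.5100 + 0.8800i → escape time 3
(row=0, col=1): c = -1.1050 + 0.8800i → escape time 3
(row=0, col=2): c = -0.7000 + 0.8800i → escape time 4
(row=1, col=0): c = -1.5100 + 0.6133i → escape time 3
(row=1, col=1): c = -1.1050 + 0.6133i → escape time 4
(row=1, col=2): c = -0.7000 + 0.6133i → escape time 6
(row=2, col=0): c = -1.5100 + 0.3467i → escape time 4
(row=2, col=1): c = -1.1050 + 0.3467i → escape time 7
(row=2, col=2): c = -0.7000 + 0.3467i → escape time 7
(row=3, col=0): c = -1.5100 + 0.0800i → escape time 7
(row=3, col=1): c = -1.1050 + 0.0800i → escape time 7
(row=3, col=2): c = -0.7000 + 0.0800i → escape time 7

Answer: 334
346
477
777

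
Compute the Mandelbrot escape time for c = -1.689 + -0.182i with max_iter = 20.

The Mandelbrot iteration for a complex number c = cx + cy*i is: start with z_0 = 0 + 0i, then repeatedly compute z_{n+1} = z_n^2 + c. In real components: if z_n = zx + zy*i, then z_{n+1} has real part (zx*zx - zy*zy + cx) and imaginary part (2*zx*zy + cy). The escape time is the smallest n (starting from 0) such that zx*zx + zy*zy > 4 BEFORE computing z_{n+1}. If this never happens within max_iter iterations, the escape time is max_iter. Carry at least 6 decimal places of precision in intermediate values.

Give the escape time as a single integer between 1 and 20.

z_0 = 0 + 0i, c = -1.6890 + -0.1820i
Iter 1: z = -1.6890 + -0.1820i, |z|^2 = 2.8858
Iter 2: z = 1.1306 + 0.4328i, |z|^2 = 1.4656
Iter 3: z = -0.5981 + 0.7966i, |z|^2 = 0.9923
Iter 4: z = -1.9659 + -1.1349i, |z|^2 = 5.1529
Escaped at iteration 4

Answer: 4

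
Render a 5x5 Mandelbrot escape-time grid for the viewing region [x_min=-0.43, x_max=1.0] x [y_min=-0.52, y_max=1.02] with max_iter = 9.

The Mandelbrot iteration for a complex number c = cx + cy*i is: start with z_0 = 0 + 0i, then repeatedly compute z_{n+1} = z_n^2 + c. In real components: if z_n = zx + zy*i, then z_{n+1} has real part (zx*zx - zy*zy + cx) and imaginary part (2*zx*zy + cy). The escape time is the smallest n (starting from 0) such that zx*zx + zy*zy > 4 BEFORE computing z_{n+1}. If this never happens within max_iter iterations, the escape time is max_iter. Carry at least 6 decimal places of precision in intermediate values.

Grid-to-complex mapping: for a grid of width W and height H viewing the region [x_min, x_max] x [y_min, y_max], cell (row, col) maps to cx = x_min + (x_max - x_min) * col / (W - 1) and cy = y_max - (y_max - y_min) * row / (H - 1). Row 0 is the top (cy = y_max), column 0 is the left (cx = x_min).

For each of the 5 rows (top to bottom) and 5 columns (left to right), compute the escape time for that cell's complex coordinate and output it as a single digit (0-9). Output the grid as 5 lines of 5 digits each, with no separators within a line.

(row=0, col=0): c = -0.4300 + 1.0200i → escape time 4
(row=0, col=1): c = -0.0725 + 1.0200i → escape time 7
(row=0, col=2): c = 0.2850 + 1.0200i → escape time 3
(row=0, col=3): c = 0.6425 + 1.0200i → escape time 2
(row=0, col=4): c = 1.0000 + 1.0200i → escape time 2
(row=1, col=0): c = -0.4300 + 0.6350i → escape time 9
(row=1, col=1): c = -0.0725 + 0.6350i → escape time 9
(row=1, col=2): c = 0.2850 + 0.6350i → escape time 9
(row=1, col=3): c = 0.6425 + 0.6350i → escape time 3
(row=1, col=4): c = 1.0000 + 0.6350i → escape time 2
(row=2, col=0): c = -0.4300 + 0.2500i → escape time 9
(row=2, col=1): c = -0.0725 + 0.2500i → escape time 9
(row=2, col=2): c = 0.2850 + 0.2500i → escape time 9
(row=2, col=3): c = 0.6425 + 0.2500i → escape time 4
(row=2, col=4): c = 1.0000 + 0.2500i → escape time 2
(row=3, col=0): c = -0.4300 + -0.1350i → escape time 9
(row=3, col=1): c = -0.0725 + -0.1350i → escape time 9
(row=3, col=2): c = 0.2850 + -0.1350i → escape time 9
(row=3, col=3): c = 0.6425 + -0.1350i → escape time 4
(row=3, col=4): c = 1.0000 + -0.1350i → escape time 2
(row=4, col=0): c = -0.4300 + -0.5200i → escape time 9
(row=4, col=1): c = -0.0725 + -0.5200i → escape time 9
(row=4, col=2): c = 0.2850 + -0.5200i → escape time 9
(row=4, col=3): c = 0.6425 + -0.5200i → escape time 3
(row=4, col=4): c = 1.0000 + -0.5200i → escape time 2

Answer: 47322
99932
99942
99942
99932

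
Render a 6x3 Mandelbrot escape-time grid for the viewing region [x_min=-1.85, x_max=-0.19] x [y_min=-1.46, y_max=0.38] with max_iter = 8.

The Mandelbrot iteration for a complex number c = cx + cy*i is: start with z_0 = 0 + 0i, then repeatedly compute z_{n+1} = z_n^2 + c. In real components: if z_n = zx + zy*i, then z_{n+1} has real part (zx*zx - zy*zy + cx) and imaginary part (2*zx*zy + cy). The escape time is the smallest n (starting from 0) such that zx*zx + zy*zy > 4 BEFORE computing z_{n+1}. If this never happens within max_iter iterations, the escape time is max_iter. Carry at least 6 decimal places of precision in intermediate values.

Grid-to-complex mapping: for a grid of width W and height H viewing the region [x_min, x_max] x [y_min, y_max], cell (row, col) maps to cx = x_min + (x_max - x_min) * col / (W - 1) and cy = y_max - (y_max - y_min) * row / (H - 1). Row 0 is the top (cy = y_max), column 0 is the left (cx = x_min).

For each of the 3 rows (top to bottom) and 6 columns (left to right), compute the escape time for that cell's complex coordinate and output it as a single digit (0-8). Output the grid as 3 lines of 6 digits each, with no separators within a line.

Answer: 347788
334588
112222

Derivation:
(row=0, col=0): c = -1.8500 + 0.3800i → escape time 3
(row=0, col=1): c = -1.5180 + 0.3800i → escape time 4
(row=0, col=2): c = -1.1860 + 0.3800i → escape time 7
(row=0, col=3): c = -0.8540 + 0.3800i → escape time 7
(row=0, col=4): c = -0.5220 + 0.3800i → escape time 8
(row=0, col=5): c = -0.1900 + 0.3800i → escape time 8
(row=1, col=0): c = -1.8500 + -0.5400i → escape time 3
(row=1, col=1): c = -1.5180 + -0.5400i → escape time 3
(row=1, col=2): c = -1.1860 + -0.5400i → escape time 4
(row=1, col=3): c = -0.8540 + -0.5400i → escape time 5
(row=1, col=4): c = -0.5220 + -0.5400i → escape time 8
(row=1, col=5): c = -0.1900 + -0.5400i → escape time 8
(row=2, col=0): c = -1.8500 + -1.4600i → escape time 1
(row=2, col=1): c = -1.5180 + -1.4600i → escape time 1
(row=2, col=2): c = -1.1860 + -1.4600i → escape time 2
(row=2, col=3): c = -0.8540 + -1.4600i → escape time 2
(row=2, col=4): c = -0.5220 + -1.4600i → escape time 2
(row=2, col=5): c = -0.1900 + -1.4600i → escape time 2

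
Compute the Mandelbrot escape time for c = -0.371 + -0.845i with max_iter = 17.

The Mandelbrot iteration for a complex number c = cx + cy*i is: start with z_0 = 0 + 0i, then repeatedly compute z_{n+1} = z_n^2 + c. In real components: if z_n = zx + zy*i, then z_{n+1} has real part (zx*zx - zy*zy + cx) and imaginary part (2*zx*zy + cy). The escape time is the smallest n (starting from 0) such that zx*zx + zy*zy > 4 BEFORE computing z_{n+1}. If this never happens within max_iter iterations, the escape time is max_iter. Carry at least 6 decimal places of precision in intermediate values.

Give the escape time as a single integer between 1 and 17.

z_0 = 0 + 0i, c = -0.3710 + -0.8450i
Iter 1: z = -0.3710 + -0.8450i, |z|^2 = 0.8517
Iter 2: z = -0.9474 + -0.2180i, |z|^2 = 0.9451
Iter 3: z = 0.4790 + -0.4319i, |z|^2 = 0.4160
Iter 4: z = -0.3281 + -1.2588i, |z|^2 = 1.6922
Iter 5: z = -1.8479 + -0.0190i, |z|^2 = 3.4151
Iter 6: z = 3.0433 + -0.7749i, |z|^2 = 9.8624
Escaped at iteration 6

Answer: 6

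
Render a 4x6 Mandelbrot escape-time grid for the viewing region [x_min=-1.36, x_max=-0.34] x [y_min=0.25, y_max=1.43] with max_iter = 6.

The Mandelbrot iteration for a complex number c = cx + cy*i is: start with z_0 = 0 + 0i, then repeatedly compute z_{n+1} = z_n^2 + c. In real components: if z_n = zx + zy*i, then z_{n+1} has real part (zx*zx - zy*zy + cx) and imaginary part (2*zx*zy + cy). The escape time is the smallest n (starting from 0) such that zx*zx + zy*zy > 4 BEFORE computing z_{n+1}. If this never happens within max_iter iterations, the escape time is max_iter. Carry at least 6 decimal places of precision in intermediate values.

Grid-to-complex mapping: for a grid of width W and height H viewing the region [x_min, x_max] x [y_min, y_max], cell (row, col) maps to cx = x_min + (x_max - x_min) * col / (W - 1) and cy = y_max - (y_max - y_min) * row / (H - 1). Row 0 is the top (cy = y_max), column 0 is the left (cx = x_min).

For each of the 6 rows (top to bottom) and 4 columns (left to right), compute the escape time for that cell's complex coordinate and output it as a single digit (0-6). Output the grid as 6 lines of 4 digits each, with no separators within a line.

Answer: 2222
2333
3345
3456
4566
6666

Derivation:
(row=0, col=0): c = -1.3600 + 1.4300i → escape time 2
(row=0, col=1): c = -1.0200 + 1.4300i → escape time 2
(row=0, col=2): c = -0.6800 + 1.4300i → escape time 2
(row=0, col=3): c = -0.3400 + 1.4300i → escape time 2
(row=1, col=0): c = -1.3600 + 1.1940i → escape time 2
(row=1, col=1): c = -1.0200 + 1.1940i → escape time 3
(row=1, col=2): c = -0.6800 + 1.1940i → escape time 3
(row=1, col=3): c = -0.3400 + 1.1940i → escape time 3
(row=2, col=0): c = -1.3600 + 0.9580i → escape time 3
(row=2, col=1): c = -1.0200 + 0.9580i → escape time 3
(row=2, col=2): c = -0.6800 + 0.9580i → escape time 4
(row=2, col=3): c = -0.3400 + 0.9580i → escape time 5
(row=3, col=0): c = -1.3600 + 0.7220i → escape time 3
(row=3, col=1): c = -1.0200 + 0.7220i → escape time 4
(row=3, col=2): c = -0.6800 + 0.7220i → escape time 5
(row=3, col=3): c = -0.3400 + 0.7220i → escape time 6
(row=4, col=0): c = -1.3600 + 0.4860i → escape time 4
(row=4, col=1): c = -1.0200 + 0.4860i → escape time 5
(row=4, col=2): c = -0.6800 + 0.4860i → escape time 6
(row=4, col=3): c = -0.3400 + 0.4860i → escape time 6
(row=5, col=0): c = -1.3600 + 0.2500i → escape time 6
(row=5, col=1): c = -1.0200 + 0.2500i → escape time 6
(row=5, col=2): c = -0.6800 + 0.2500i → escape time 6
(row=5, col=3): c = -0.3400 + 0.2500i → escape time 6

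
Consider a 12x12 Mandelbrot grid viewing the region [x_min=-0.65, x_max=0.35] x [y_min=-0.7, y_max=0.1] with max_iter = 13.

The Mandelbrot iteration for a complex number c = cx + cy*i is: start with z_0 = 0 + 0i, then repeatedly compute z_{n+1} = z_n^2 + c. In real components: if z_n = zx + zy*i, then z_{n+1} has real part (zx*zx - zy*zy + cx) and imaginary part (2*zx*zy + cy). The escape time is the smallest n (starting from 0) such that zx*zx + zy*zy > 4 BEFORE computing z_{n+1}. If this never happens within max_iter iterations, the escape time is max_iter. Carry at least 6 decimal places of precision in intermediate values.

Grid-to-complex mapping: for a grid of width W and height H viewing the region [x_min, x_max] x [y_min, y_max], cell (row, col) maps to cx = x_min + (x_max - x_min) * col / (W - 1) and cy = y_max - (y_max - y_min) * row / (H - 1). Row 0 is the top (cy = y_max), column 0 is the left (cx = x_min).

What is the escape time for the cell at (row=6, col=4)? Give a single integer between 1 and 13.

z_0 = 0 + 0i, c = -0.2864 + -0.3364i
Iter 1: z = -0.2864 + -0.3364i, |z|^2 = 0.1951
Iter 2: z = -0.3175 + -0.1437i, |z|^2 = 0.1215
Iter 3: z = -0.2062 + -0.2451i, |z|^2 = 0.1026
Iter 4: z = -0.3039 + -0.2353i, |z|^2 = 0.1477
Iter 5: z = -0.2494 + -0.1934i, |z|^2 = 0.0996
Iter 6: z = -0.2616 + -0.2399i, |z|^2 = 0.1260
Iter 7: z = -0.2755 + -0.2108i, |z|^2 = 0.1204
Iter 8: z = -0.2549 + -0.2202i, |z|^2 = 0.1135
Iter 9: z = -0.2699 + -0.2241i, |z|^2 = 0.1231
Iter 10: z = -0.2638 + -0.2154i, |z|^2 = 0.1160
Iter 11: z = -0.2632 + -0.2227i, |z|^2 = 0.1189
Iter 12: z = -0.2667 + -0.2191i, |z|^2 = 0.1191

Answer: 13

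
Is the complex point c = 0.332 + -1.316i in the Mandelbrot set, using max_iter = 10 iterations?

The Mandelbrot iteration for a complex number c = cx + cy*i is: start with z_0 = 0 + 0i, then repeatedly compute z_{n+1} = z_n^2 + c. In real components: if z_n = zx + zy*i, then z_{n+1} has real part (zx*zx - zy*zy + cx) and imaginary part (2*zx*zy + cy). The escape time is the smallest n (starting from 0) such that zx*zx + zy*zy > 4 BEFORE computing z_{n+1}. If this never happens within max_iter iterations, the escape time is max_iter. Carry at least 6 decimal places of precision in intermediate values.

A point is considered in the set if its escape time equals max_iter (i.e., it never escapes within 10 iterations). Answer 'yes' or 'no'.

z_0 = 0 + 0i, c = 0.3320 + -1.3160i
Iter 1: z = 0.3320 + -1.3160i, |z|^2 = 1.8421
Iter 2: z = -1.2896 + -2.1898i, |z|^2 = 6.4585
Escaped at iteration 2

Answer: no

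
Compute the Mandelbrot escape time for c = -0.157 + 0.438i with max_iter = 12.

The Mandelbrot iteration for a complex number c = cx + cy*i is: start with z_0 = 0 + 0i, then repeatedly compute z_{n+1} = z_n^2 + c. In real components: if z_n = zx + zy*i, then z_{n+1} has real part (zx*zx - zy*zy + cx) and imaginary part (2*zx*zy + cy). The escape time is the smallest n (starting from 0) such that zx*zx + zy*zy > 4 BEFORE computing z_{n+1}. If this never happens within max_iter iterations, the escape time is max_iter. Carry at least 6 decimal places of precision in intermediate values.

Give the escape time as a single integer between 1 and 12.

Answer: 12

Derivation:
z_0 = 0 + 0i, c = -0.1570 + 0.4380i
Iter 1: z = -0.1570 + 0.4380i, |z|^2 = 0.2165
Iter 2: z = -0.3242 + 0.3005i, |z|^2 = 0.1954
Iter 3: z = -0.1422 + 0.2432i, |z|^2 = 0.0794
Iter 4: z = -0.1959 + 0.3689i, |z|^2 = 0.1744
Iter 5: z = -0.2547 + 0.2935i, |z|^2 = 0.1510
Iter 6: z = -0.1783 + 0.2885i, |z|^2 = 0.1150
Iter 7: z = -0.2085 + 0.3351i, |z|^2 = 0.1558
Iter 8: z = -0.2259 + 0.2983i, |z|^2 = 0.1400
Iter 9: z = -0.1950 + 0.3033i, |z|^2 = 0.1300
Iter 10: z = -0.2110 + 0.3198i, |z|^2 = 0.1467
Iter 11: z = -0.2147 + 0.3031i, |z|^2 = 0.1380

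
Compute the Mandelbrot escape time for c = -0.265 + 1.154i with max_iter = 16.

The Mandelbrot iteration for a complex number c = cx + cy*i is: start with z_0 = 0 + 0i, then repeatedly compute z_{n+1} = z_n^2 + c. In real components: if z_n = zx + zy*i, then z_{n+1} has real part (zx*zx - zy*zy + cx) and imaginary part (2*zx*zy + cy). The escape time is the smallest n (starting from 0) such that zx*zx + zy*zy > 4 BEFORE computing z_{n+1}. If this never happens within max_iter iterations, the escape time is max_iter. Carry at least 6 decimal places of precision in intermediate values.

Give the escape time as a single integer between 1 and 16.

Answer: 4

Derivation:
z_0 = 0 + 0i, c = -0.2650 + 1.1540i
Iter 1: z = -0.2650 + 1.1540i, |z|^2 = 1.4019
Iter 2: z = -1.5265 + 0.5424i, |z|^2 = 2.6244
Iter 3: z = 1.7710 + -0.5019i, |z|^2 = 3.3883
Iter 4: z = 2.6196 + -0.6236i, |z|^2 = 7.2510
Escaped at iteration 4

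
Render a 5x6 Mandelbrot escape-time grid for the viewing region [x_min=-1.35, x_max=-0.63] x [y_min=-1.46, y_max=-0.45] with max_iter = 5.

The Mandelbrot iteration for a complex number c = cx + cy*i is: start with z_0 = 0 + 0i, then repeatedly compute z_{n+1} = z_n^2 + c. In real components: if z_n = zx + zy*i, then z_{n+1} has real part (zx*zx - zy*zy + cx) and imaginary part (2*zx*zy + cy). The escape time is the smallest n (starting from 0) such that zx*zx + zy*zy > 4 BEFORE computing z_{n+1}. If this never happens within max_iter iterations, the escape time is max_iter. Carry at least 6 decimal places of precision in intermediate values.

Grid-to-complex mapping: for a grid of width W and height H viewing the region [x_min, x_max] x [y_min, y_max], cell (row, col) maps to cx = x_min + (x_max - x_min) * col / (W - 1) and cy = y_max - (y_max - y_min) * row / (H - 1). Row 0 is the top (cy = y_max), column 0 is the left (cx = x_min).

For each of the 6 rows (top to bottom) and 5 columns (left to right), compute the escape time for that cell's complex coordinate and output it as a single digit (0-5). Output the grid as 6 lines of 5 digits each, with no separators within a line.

(row=0, col=0): c = -1.3500 + -0.4500i → escape time 4
(row=0, col=1): c = -1.1700 + -0.4500i → escape time 5
(row=0, col=2): c = -0.9900 + -0.4500i → escape time 5
(row=0, col=3): c = -0.8100 + -0.4500i → escape time 5
(row=0, col=4): c = -0.6300 + -0.4500i → escape time 5
(row=1, col=0): c = -1.3500 + -0.6520i → escape time 3
(row=1, col=1): c = -1.1700 + -0.6520i → escape time 3
(row=1, col=2): c = -0.9900 + -0.6520i → escape time 4
(row=1, col=3): c = -0.8100 + -0.6520i → escape time 5
(row=1, col=4): c = -0.6300 + -0.6520i → escape time 5
(row=2, col=0): c = -1.3500 + -0.8540i → escape time 3
(row=2, col=1): c = -1.1700 + -0.8540i → escape time 3
(row=2, col=2): c = -0.9900 + -0.8540i → escape time 3
(row=2, col=3): c = -0.8100 + -0.8540i → escape time 4
(row=2, col=4): c = -0.6300 + -0.8540i → escape time 4
(row=3, col=0): c = -1.3500 + -1.0560i → escape time 3
(row=3, col=1): c = -1.1700 + -1.0560i → escape time 3
(row=3, col=2): c = -0.9900 + -1.0560i → escape time 3
(row=3, col=3): c = -0.8100 + -1.0560i → escape time 3
(row=3, col=4): c = -0.6300 + -1.0560i → escape time 3
(row=4, col=0): c = -1.3500 + -1.2580i → escape time 2
(row=4, col=1): c = -1.1700 + -1.2580i → escape time 2
(row=4, col=2): c = -0.9900 + -1.2580i → escape time 2
(row=4, col=3): c = -0.8100 + -1.2580i → escape time 3
(row=4, col=4): c = -0.6300 + -1.2580i → escape time 3
(row=5, col=0): c = -1.3500 + -1.4600i → escape time 2
(row=5, col=1): c = -1.1700 + -1.4600i → escape time 2
(row=5, col=2): c = -0.9900 + -1.4600i → escape time 2
(row=5, col=3): c = -0.8100 + -1.4600i → escape time 2
(row=5, col=4): c = -0.6300 + -1.4600i → escape time 2

Answer: 45555
33455
33344
33333
22233
22222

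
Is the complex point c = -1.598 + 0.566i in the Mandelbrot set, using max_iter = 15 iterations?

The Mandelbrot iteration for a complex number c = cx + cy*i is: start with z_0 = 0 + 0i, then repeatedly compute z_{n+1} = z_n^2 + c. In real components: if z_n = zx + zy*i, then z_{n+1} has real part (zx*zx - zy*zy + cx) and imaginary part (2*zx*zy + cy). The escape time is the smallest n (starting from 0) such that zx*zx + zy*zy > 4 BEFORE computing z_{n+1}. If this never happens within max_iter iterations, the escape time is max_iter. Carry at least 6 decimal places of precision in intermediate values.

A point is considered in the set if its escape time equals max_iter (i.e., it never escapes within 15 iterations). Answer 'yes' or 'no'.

Answer: no

Derivation:
z_0 = 0 + 0i, c = -1.5980 + 0.5660i
Iter 1: z = -1.5980 + 0.5660i, |z|^2 = 2.8740
Iter 2: z = 0.6352 + -1.2429i, |z|^2 = 1.9484
Iter 3: z = -2.7393 + -1.0131i, |z|^2 = 8.5305
Escaped at iteration 3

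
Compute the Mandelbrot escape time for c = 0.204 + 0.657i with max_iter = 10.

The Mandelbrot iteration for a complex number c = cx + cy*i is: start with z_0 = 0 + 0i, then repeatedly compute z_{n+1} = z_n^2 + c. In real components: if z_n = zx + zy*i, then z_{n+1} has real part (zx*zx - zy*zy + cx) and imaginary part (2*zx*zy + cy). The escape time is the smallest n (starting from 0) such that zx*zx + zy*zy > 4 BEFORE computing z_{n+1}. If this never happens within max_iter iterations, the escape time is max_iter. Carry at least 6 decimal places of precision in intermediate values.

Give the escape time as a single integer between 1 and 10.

z_0 = 0 + 0i, c = 0.2040 + 0.6570i
Iter 1: z = 0.2040 + 0.6570i, |z|^2 = 0.4733
Iter 2: z = -0.1860 + 0.9251i, |z|^2 = 0.8903
Iter 3: z = -0.6171 + 0.3128i, |z|^2 = 0.4787
Iter 4: z = 0.4870 + 0.2709i, |z|^2 = 0.3105
Iter 5: z = 0.3678 + 0.9209i, |z|^2 = 0.9832
Iter 6: z = -0.5087 + 1.3343i, |z|^2 = 2.0392
Iter 7: z = -1.3176 + -0.7006i, |z|^2 = 2.2268
Iter 8: z = 1.4492 + 2.5032i, |z|^2 = 8.3660
Escaped at iteration 8

Answer: 8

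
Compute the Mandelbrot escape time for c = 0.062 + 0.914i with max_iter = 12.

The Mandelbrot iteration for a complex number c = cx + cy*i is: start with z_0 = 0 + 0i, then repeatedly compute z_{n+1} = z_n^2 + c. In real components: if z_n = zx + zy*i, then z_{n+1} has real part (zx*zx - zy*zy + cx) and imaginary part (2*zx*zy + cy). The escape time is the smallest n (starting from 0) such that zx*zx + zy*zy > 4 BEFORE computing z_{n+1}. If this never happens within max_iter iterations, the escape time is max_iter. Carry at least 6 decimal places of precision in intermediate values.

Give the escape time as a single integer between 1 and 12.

Answer: 5

Derivation:
z_0 = 0 + 0i, c = 0.0620 + 0.9140i
Iter 1: z = 0.0620 + 0.9140i, |z|^2 = 0.8392
Iter 2: z = -0.7696 + 1.0273i, |z|^2 = 1.6476
Iter 3: z = -0.4012 + -0.6672i, |z|^2 = 0.6061
Iter 4: z = -0.2222 + 1.4494i, |z|^2 = 2.1500
Iter 5: z = -1.9893 + 0.2700i, |z|^2 = 4.0301
Escaped at iteration 5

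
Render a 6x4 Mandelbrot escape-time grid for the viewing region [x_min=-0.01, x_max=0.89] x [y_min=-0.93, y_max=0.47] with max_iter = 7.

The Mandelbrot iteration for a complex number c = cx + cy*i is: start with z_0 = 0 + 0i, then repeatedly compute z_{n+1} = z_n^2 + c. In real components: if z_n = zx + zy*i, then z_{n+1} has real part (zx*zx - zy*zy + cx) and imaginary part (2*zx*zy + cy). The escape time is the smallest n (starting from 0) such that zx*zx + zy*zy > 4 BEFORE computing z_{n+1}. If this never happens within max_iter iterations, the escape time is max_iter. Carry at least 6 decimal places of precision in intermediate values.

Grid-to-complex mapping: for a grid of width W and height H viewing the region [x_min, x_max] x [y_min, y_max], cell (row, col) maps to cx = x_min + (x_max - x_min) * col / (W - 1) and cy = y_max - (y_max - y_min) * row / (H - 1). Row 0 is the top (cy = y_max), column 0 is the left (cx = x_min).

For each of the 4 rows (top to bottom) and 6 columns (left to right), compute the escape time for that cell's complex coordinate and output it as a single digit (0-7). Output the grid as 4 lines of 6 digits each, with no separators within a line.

Answer: 777433
777533
777433
743322

Derivation:
(row=0, col=0): c = -0.0100 + 0.4700i → escape time 7
(row=0, col=1): c = 0.1700 + 0.4700i → escape time 7
(row=0, col=2): c = 0.3500 + 0.4700i → escape time 7
(row=0, col=3): c = 0.5300 + 0.4700i → escape time 4
(row=0, col=4): c = 0.7100 + 0.4700i → escape time 3
(row=0, col=5): c = 0.8900 + 0.4700i → escape time 3
(row=1, col=0): c = -0.0100 + 0.0033i → escape time 7
(row=1, col=1): c = 0.1700 + 0.0033i → escape time 7
(row=1, col=2): c = 0.3500 + 0.0033i → escape time 7
(row=1, col=3): c = 0.5300 + 0.0033i → escape time 5
(row=1, col=4): c = 0.7100 + 0.0033i → escape time 3
(row=1, col=5): c = 0.8900 + 0.0033i → escape time 3
(row=2, col=0): c = -0.0100 + -0.4633i → escape time 7
(row=2, col=1): c = 0.1700 + -0.4633i → escape time 7
(row=2, col=2): c = 0.3500 + -0.4633i → escape time 7
(row=2, col=3): c = 0.5300 + -0.4633i → escape time 4
(row=2, col=4): c = 0.7100 + -0.4633i → escape time 3
(row=2, col=5): c = 0.8900 + -0.4633i → escape time 3
(row=3, col=0): c = -0.0100 + -0.9300i → escape time 7
(row=3, col=1): c = 0.1700 + -0.9300i → escape time 4
(row=3, col=2): c = 0.3500 + -0.9300i → escape time 3
(row=3, col=3): c = 0.5300 + -0.9300i → escape time 3
(row=3, col=4): c = 0.7100 + -0.9300i → escape time 2
(row=3, col=5): c = 0.8900 + -0.9300i → escape time 2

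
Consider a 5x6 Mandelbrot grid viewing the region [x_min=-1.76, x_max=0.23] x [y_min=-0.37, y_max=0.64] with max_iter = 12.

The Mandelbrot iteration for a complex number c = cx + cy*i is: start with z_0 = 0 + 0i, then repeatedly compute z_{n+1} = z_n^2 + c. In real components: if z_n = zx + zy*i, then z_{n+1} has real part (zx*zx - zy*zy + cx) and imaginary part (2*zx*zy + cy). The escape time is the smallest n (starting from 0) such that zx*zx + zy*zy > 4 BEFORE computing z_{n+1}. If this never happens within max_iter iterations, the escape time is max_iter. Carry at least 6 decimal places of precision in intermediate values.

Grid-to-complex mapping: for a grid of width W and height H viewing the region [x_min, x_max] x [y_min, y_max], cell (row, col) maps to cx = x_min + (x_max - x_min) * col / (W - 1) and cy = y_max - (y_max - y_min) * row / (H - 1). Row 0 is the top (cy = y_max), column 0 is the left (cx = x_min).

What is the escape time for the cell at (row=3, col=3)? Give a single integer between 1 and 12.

Answer: 12

Derivation:
z_0 = 0 + 0i, c = -0.2675 + 0.0340i
Iter 1: z = -0.2675 + 0.0340i, |z|^2 = 0.0727
Iter 2: z = -0.1971 + 0.0158i, |z|^2 = 0.0391
Iter 3: z = -0.2289 + 0.0278i, |z|^2 = 0.0532
Iter 4: z = -0.2159 + 0.0213i, |z|^2 = 0.0471
Iter 5: z = -0.2214 + 0.0248i, |z|^2 = 0.0496
Iter 6: z = -0.2191 + 0.0230i, |z|^2 = 0.0485
Iter 7: z = -0.2200 + 0.0239i, |z|^2 = 0.0490
Iter 8: z = -0.2197 + 0.0235i, |z|^2 = 0.0488
Iter 9: z = -0.2198 + 0.0237i, |z|^2 = 0.0489
Iter 10: z = -0.2197 + 0.0236i, |z|^2 = 0.0488
Iter 11: z = -0.2198 + 0.0236i, |z|^2 = 0.0489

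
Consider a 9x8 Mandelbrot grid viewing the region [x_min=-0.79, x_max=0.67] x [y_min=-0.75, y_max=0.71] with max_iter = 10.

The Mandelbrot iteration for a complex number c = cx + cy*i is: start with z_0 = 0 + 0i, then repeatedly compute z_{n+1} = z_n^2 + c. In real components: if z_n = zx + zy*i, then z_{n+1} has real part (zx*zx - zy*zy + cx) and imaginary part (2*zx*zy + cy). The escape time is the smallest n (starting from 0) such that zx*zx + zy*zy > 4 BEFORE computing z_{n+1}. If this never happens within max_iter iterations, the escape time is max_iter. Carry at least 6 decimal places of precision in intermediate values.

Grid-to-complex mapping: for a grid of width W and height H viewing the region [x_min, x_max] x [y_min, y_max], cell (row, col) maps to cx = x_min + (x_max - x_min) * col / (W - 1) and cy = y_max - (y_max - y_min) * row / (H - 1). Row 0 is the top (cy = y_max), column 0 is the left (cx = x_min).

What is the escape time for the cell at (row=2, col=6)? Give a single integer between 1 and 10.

Answer: 10

Derivation:
z_0 = 0 + 0i, c = 0.3050 + 0.2929i
Iter 1: z = 0.3050 + 0.2929i, |z|^2 = 0.1788
Iter 2: z = 0.3123 + 0.4715i, |z|^2 = 0.3198
Iter 3: z = 0.1802 + 0.5873i, |z|^2 = 0.3774
Iter 4: z = -0.0075 + 0.5045i, |z|^2 = 0.2546
Iter 5: z = 0.0505 + 0.2853i, |z|^2 = 0.0840
Iter 6: z = 0.2261 + 0.3217i, |z|^2 = 0.1546
Iter 7: z = 0.2527 + 0.4384i, |z|^2 = 0.2560
Iter 8: z = 0.1767 + 0.5144i, |z|^2 = 0.2958
Iter 9: z = 0.0716 + 0.4746i, |z|^2 = 0.2304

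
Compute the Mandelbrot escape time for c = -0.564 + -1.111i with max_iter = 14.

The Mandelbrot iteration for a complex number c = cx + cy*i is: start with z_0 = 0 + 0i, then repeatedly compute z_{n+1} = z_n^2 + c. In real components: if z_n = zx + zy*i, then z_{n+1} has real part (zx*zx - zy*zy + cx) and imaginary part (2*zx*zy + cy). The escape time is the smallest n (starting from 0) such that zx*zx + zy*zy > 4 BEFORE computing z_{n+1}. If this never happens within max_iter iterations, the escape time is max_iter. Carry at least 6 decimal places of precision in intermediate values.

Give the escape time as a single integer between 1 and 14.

Answer: 3

Derivation:
z_0 = 0 + 0i, c = -0.5640 + -1.1110i
Iter 1: z = -0.5640 + -1.1110i, |z|^2 = 1.5524
Iter 2: z = -1.4802 + 0.1422i, |z|^2 = 2.2113
Iter 3: z = 1.6068 + -1.5320i, |z|^2 = 4.9290
Escaped at iteration 3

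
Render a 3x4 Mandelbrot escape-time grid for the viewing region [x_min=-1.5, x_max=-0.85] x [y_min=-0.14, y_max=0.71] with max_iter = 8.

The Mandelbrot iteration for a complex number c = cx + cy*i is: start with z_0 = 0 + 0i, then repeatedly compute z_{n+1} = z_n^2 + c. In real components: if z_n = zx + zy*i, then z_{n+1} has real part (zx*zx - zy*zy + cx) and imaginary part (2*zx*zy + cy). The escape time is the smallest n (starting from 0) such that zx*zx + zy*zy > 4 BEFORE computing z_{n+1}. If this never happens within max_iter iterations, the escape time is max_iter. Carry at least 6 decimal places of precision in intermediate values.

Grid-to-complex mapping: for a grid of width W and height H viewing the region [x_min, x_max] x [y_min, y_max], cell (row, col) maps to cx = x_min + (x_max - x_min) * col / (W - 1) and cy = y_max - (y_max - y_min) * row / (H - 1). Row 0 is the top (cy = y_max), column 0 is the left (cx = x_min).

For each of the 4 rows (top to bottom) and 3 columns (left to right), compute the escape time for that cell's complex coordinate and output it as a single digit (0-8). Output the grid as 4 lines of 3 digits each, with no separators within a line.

(row=0, col=0): c = -1.5000 + 0.7100i → escape time 3
(row=0, col=1): c = -1.1750 + 0.7100i → escape time 3
(row=0, col=2): c = -0.8500 + 0.7100i → escape time 4
(row=1, col=0): c = -1.5000 + 0.4267i → escape time 4
(row=1, col=1): c = -1.1750 + 0.4267i → escape time 6
(row=1, col=2): c = -0.8500 + 0.4267i → escape time 7
(row=2, col=0): c = -1.5000 + 0.1433i → escape time 6
(row=2, col=1): c = -1.1750 + 0.1433i → escape time 8
(row=2, col=2): c = -0.8500 + 0.1433i → escape time 8
(row=3, col=0): c = -1.5000 + -0.1400i → escape time 6
(row=3, col=1): c = -1.1750 + -0.1400i → escape time 8
(row=3, col=2): c = -0.8500 + -0.1400i → escape time 8

Answer: 334
467
688
688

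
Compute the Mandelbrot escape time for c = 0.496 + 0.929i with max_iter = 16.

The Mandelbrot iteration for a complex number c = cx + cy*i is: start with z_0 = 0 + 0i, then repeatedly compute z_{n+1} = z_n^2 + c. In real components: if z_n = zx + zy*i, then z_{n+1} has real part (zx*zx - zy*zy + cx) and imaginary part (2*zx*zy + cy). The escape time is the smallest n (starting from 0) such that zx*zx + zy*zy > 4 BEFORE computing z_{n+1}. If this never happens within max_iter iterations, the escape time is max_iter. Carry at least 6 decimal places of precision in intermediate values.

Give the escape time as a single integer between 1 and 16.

Answer: 3

Derivation:
z_0 = 0 + 0i, c = 0.4960 + 0.9290i
Iter 1: z = 0.4960 + 0.9290i, |z|^2 = 1.1091
Iter 2: z = -0.1210 + 1.8506i, |z|^2 = 3.4392
Iter 3: z = -2.9140 + 0.4811i, |z|^2 = 8.7226
Escaped at iteration 3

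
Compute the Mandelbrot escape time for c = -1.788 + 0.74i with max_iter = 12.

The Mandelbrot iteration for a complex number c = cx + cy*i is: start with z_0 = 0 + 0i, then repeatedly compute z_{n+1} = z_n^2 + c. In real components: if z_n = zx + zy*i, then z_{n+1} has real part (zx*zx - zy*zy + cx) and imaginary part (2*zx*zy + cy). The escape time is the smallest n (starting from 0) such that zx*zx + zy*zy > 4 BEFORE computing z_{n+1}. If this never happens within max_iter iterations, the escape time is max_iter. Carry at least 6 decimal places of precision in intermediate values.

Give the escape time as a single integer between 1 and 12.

Answer: 2

Derivation:
z_0 = 0 + 0i, c = -1.7880 + 0.7400i
Iter 1: z = -1.7880 + 0.7400i, |z|^2 = 3.7445
Iter 2: z = 0.8613 + -1.9062i, |z|^2 = 4.3757
Escaped at iteration 2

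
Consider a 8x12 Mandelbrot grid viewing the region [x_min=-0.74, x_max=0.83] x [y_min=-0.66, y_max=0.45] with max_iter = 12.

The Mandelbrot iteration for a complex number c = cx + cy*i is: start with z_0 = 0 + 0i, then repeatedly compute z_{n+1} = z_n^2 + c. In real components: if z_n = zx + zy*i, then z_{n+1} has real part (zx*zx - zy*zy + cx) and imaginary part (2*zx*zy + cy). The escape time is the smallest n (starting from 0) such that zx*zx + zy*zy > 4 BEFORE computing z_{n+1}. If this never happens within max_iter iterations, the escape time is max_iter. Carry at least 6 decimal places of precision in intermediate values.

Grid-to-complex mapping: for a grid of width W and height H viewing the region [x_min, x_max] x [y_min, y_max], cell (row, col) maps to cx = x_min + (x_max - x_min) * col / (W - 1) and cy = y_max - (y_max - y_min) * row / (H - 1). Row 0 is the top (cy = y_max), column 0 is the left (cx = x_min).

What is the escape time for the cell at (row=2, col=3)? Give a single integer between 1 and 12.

Answer: 12

Derivation:
z_0 = 0 + 0i, c = -0.0671 + 0.2482i
Iter 1: z = -0.0671 + 0.2482i, |z|^2 = 0.0661
Iter 2: z = -0.1242 + 0.2149i, |z|^2 = 0.0616
Iter 3: z = -0.0979 + 0.1948i, |z|^2 = 0.0475
Iter 4: z = -0.0955 + 0.2101i, |z|^2 = 0.0532
Iter 5: z = -0.1021 + 0.2081i, |z|^2 = 0.0537
Iter 6: z = -0.1000 + 0.2057i, |z|^2 = 0.0523
Iter 7: z = -0.0994 + 0.2070i, |z|^2 = 0.0528
Iter 8: z = -0.1001 + 0.2070i, |z|^2 = 0.0529
Iter 9: z = -0.1000 + 0.2067i, |z|^2 = 0.0527
Iter 10: z = -0.0999 + 0.2068i, |z|^2 = 0.0528
Iter 11: z = -0.1000 + 0.2069i, |z|^2 = 0.0528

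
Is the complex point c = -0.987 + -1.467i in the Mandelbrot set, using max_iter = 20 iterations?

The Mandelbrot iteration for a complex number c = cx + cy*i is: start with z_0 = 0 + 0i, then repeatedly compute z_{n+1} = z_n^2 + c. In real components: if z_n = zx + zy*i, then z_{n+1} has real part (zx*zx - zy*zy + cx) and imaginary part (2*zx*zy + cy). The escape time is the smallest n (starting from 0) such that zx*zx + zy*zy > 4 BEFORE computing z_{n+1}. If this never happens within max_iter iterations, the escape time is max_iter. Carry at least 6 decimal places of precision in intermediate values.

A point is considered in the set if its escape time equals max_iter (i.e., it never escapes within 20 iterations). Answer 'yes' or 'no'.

z_0 = 0 + 0i, c = -0.9870 + -1.4670i
Iter 1: z = -0.9870 + -1.4670i, |z|^2 = 3.1263
Iter 2: z = -2.1649 + 1.4289i, |z|^2 = 6.7285
Escaped at iteration 2

Answer: no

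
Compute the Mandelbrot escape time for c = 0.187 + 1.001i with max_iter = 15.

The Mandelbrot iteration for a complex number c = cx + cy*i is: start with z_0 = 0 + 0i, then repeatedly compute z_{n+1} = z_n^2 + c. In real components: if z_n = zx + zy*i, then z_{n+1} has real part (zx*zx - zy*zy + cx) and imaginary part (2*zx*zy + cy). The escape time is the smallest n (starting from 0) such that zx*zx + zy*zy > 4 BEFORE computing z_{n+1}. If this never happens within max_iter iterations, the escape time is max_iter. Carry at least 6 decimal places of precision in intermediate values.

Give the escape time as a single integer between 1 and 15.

z_0 = 0 + 0i, c = 0.1870 + 1.0010i
Iter 1: z = 0.1870 + 1.0010i, |z|^2 = 1.0370
Iter 2: z = -0.7800 + 1.3754i, |z|^2 = 2.5001
Iter 3: z = -1.0962 + -1.1447i, |z|^2 = 2.5119
Iter 4: z = 0.0784 + 3.5106i, |z|^2 = 12.3304
Escaped at iteration 4

Answer: 4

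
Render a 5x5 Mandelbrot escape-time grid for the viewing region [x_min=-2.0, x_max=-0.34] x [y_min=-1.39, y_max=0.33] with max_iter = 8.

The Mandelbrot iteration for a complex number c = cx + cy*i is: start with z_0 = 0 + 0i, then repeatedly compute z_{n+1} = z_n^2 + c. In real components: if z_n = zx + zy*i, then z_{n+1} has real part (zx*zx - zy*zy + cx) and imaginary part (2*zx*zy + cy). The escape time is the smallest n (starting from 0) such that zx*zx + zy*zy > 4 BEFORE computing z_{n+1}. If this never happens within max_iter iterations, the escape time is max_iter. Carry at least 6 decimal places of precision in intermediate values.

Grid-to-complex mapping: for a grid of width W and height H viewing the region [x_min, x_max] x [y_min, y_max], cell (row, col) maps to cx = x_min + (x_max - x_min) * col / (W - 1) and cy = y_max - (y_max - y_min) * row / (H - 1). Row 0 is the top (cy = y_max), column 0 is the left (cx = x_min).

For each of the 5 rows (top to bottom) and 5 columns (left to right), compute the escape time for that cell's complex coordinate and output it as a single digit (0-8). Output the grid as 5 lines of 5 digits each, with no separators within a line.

Answer: 14888
16888
13468
12335
11222

Derivation:
(row=0, col=0): c = -2.0000 + 0.3300i → escape time 1
(row=0, col=1): c = -1.5850 + 0.3300i → escape time 4
(row=0, col=2): c = -1.1700 + 0.3300i → escape time 8
(row=0, col=3): c = -0.7550 + 0.3300i → escape time 8
(row=0, col=4): c = -0.3400 + 0.3300i → escape time 8
(row=1, col=0): c = -2.0000 + -0.1000i → escape time 1
(row=1, col=1): c = -1.5850 + -0.1000i → escape time 6
(row=1, col=2): c = -1.1700 + -0.1000i → escape time 8
(row=1, col=3): c = -0.7550 + -0.1000i → escape time 8
(row=1, col=4): c = -0.3400 + -0.1000i → escape time 8
(row=2, col=0): c = -2.0000 + -0.5300i → escape time 1
(row=2, col=1): c = -1.5850 + -0.5300i → escape time 3
(row=2, col=2): c = -1.1700 + -0.5300i → escape time 4
(row=2, col=3): c = -0.7550 + -0.5300i → escape time 6
(row=2, col=4): c = -0.3400 + -0.5300i → escape time 8
(row=3, col=0): c = -2.0000 + -0.9600i → escape time 1
(row=3, col=1): c = -1.5850 + -0.9600i → escape time 2
(row=3, col=2): c = -1.1700 + -0.9600i → escape time 3
(row=3, col=3): c = -0.7550 + -0.9600i → escape time 3
(row=3, col=4): c = -0.3400 + -0.9600i → escape time 5
(row=4, col=0): c = -2.0000 + -1.3900i → escape time 1
(row=4, col=1): c = -1.5850 + -1.3900i → escape time 1
(row=4, col=2): c = -1.1700 + -1.3900i → escape time 2
(row=4, col=3): c = -0.7550 + -1.3900i → escape time 2
(row=4, col=4): c = -0.3400 + -1.3900i → escape time 2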